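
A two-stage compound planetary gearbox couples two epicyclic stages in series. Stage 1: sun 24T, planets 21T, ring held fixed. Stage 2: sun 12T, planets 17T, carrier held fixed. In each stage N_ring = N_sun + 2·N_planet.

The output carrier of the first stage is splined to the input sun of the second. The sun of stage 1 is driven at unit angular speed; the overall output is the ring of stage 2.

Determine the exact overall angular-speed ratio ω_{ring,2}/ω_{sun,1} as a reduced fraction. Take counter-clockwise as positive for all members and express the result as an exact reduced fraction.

Stage 1: N_ring = 24 + 2·21 = 66
Stage 1: 24(ω_s−ω_c) = −66(ω_r−ω_c),  ω_r=0, ω_s=1
Stage 1: 24(1−ω_c) = −66(0−ω_c)  ⇒  90ω_c = 24  ⇒  ω_c = 4/15
  ⇒ ω_c¹/ω_s¹ = 4/15
Stage 2: N_ring = 12 + 2·17 = 46
Stage 2: 12(ω_s−ω_c) = −46(ω_r−ω_c),  ω_c=0, ω_s=1
Stage 2: ω_r = 0 − (12/46)(1−0) = -6/23
  ⇒ ω_r²/ω_s² = -6/23
Coupling ω_s² = ω_c¹ ⇒ overall = 4/15 × -6/23 = -8/115

-8/115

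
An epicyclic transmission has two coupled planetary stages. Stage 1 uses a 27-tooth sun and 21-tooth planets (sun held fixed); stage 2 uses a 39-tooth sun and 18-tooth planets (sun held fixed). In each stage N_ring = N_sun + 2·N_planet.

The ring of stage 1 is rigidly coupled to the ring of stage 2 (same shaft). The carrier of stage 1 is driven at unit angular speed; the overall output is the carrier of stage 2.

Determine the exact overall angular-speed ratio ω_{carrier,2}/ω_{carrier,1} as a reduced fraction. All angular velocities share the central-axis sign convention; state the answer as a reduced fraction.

Stage 1: N_ring = 27 + 2·21 = 69
Stage 1: 27(ω_s−ω_c) = −69(ω_r−ω_c),  ω_s=0, ω_c=1
Stage 1: ω_r = 1 − (27/69)(0−1) = 32/23
  ⇒ ω_r¹/ω_c¹ = 32/23
Stage 2: N_ring = 39 + 2·18 = 75
Stage 2: 39(ω_s−ω_c) = −75(ω_r−ω_c),  ω_s=0, ω_r=1
Stage 2: 39(0−ω_c) = −75(1−ω_c)  ⇒  114ω_c = 75  ⇒  ω_c = 25/38
  ⇒ ω_c²/ω_r² = 25/38
Coupling ω_r² = ω_r¹ ⇒ overall = 32/23 × 25/38 = 400/437

400/437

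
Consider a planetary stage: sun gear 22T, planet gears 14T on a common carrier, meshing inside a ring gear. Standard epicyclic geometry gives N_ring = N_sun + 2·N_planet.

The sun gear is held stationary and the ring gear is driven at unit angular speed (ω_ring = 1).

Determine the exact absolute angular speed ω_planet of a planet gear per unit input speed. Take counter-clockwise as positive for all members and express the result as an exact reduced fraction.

25/14

N_ring = 22 + 2·14 = 50
22(ω_s−ω_c) = −50(ω_r−ω_c),  ω_s=0, ω_r=1
22(0−ω_c) = −50(1−ω_c)  ⇒  72ω_c = 50  ⇒  ω_c = 25/36
sun–planet: 22·(0−25/36) = −14·(ω_p−ω_c)  ⇒  ω_p−ω_c = −(22/14)·(-25/36) = 275/252
ω_p = 25/36 + 275/252 = 25/14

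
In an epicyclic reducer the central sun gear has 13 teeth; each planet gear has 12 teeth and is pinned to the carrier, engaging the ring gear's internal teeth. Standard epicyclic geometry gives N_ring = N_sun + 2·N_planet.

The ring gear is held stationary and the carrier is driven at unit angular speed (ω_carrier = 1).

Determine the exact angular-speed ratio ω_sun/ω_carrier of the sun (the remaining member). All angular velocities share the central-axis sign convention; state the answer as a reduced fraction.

N_ring = 13 + 2·12 = 37
13(ω_s−ω_c) = −37(ω_r−ω_c),  ω_r=0, ω_c=1
ω_s = 1 − (37/13)(0−1) = 50/13
ω_s/ω_c = 50/13

50/13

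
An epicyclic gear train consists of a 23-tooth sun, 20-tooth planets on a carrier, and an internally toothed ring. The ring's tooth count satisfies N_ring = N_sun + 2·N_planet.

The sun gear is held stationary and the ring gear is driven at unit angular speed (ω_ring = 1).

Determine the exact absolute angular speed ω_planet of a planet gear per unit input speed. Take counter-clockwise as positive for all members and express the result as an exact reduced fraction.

N_ring = 23 + 2·20 = 63
23(ω_s−ω_c) = −63(ω_r−ω_c),  ω_s=0, ω_r=1
23(0−ω_c) = −63(1−ω_c)  ⇒  86ω_c = 63  ⇒  ω_c = 63/86
sun–planet: 23·(0−63/86) = −20·(ω_p−ω_c)  ⇒  ω_p−ω_c = −(23/20)·(-63/86) = 1449/1720
ω_p = 63/86 + 1449/1720 = 63/40

63/40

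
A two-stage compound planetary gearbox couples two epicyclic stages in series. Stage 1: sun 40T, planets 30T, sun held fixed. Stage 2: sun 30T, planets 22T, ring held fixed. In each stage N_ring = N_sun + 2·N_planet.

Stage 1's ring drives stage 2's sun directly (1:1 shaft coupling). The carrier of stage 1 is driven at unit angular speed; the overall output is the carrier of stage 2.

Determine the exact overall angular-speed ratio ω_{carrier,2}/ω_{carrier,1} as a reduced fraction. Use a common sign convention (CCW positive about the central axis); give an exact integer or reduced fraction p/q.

21/52

Stage 1: N_ring = 40 + 2·30 = 100
Stage 1: 40(ω_s−ω_c) = −100(ω_r−ω_c),  ω_s=0, ω_c=1
Stage 1: ω_r = 1 − (40/100)(0−1) = 7/5
  ⇒ ω_r¹/ω_c¹ = 7/5
Stage 2: N_ring = 30 + 2·22 = 74
Stage 2: 30(ω_s−ω_c) = −74(ω_r−ω_c),  ω_r=0, ω_s=1
Stage 2: 30(1−ω_c) = −74(0−ω_c)  ⇒  104ω_c = 30  ⇒  ω_c = 15/52
  ⇒ ω_c²/ω_s² = 15/52
Coupling ω_s² = ω_r¹ ⇒ overall = 7/5 × 15/52 = 21/52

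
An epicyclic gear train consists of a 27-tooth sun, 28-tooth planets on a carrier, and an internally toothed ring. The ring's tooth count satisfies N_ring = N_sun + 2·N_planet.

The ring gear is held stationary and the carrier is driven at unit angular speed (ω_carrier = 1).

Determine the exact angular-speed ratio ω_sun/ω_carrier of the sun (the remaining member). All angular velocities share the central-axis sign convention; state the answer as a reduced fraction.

N_ring = 27 + 2·28 = 83
27(ω_s−ω_c) = −83(ω_r−ω_c),  ω_r=0, ω_c=1
ω_s = 1 − (83/27)(0−1) = 110/27
ω_s/ω_c = 110/27

110/27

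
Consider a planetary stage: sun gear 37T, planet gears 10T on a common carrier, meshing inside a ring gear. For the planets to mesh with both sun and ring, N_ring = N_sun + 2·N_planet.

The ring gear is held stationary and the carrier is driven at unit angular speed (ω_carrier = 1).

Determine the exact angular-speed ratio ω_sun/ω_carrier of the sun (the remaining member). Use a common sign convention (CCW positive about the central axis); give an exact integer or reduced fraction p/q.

N_ring = 37 + 2·10 = 57
37(ω_s−ω_c) = −57(ω_r−ω_c),  ω_r=0, ω_c=1
ω_s = 1 − (57/37)(0−1) = 94/37
ω_s/ω_c = 94/37

94/37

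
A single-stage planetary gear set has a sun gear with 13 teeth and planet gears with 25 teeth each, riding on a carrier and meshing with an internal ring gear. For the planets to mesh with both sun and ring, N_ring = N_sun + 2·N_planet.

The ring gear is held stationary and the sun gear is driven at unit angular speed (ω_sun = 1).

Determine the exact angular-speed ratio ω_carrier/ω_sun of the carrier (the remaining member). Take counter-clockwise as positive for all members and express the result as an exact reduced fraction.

13/76

N_ring = 13 + 2·25 = 63
13(ω_s−ω_c) = −63(ω_r−ω_c),  ω_r=0, ω_s=1
13(1−ω_c) = −63(0−ω_c)  ⇒  76ω_c = 13  ⇒  ω_c = 13/76
ω_c/ω_s = 13/76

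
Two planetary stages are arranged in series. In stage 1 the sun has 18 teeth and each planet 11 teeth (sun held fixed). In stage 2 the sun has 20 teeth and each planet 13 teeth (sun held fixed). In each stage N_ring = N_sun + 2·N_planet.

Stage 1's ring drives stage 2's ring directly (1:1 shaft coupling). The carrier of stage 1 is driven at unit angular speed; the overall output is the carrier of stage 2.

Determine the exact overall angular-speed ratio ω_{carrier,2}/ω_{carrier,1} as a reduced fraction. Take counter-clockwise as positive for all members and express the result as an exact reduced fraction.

667/660

Stage 1: N_ring = 18 + 2·11 = 40
Stage 1: 18(ω_s−ω_c) = −40(ω_r−ω_c),  ω_s=0, ω_c=1
Stage 1: ω_r = 1 − (18/40)(0−1) = 29/20
  ⇒ ω_r¹/ω_c¹ = 29/20
Stage 2: N_ring = 20 + 2·13 = 46
Stage 2: 20(ω_s−ω_c) = −46(ω_r−ω_c),  ω_s=0, ω_r=1
Stage 2: 20(0−ω_c) = −46(1−ω_c)  ⇒  66ω_c = 46  ⇒  ω_c = 23/33
  ⇒ ω_c²/ω_r² = 23/33
Coupling ω_r² = ω_r¹ ⇒ overall = 29/20 × 23/33 = 667/660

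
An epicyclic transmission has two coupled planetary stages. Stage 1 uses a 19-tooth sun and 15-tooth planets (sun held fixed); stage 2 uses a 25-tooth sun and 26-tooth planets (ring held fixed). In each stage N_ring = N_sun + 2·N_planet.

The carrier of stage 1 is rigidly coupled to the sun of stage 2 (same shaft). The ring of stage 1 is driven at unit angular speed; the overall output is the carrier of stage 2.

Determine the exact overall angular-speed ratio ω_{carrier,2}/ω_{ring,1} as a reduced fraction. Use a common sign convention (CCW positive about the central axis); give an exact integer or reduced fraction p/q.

1225/6936

Stage 1: N_ring = 19 + 2·15 = 49
Stage 1: 19(ω_s−ω_c) = −49(ω_r−ω_c),  ω_s=0, ω_r=1
Stage 1: 19(0−ω_c) = −49(1−ω_c)  ⇒  68ω_c = 49  ⇒  ω_c = 49/68
  ⇒ ω_c¹/ω_r¹ = 49/68
Stage 2: N_ring = 25 + 2·26 = 77
Stage 2: 25(ω_s−ω_c) = −77(ω_r−ω_c),  ω_r=0, ω_s=1
Stage 2: 25(1−ω_c) = −77(0−ω_c)  ⇒  102ω_c = 25  ⇒  ω_c = 25/102
  ⇒ ω_c²/ω_s² = 25/102
Coupling ω_s² = ω_c¹ ⇒ overall = 49/68 × 25/102 = 1225/6936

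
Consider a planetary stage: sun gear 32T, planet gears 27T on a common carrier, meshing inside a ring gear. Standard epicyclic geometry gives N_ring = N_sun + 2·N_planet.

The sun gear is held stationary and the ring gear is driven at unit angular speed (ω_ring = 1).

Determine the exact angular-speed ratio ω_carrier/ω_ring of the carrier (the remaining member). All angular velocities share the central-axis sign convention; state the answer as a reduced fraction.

43/59

N_ring = 32 + 2·27 = 86
32(ω_s−ω_c) = −86(ω_r−ω_c),  ω_s=0, ω_r=1
32(0−ω_c) = −86(1−ω_c)  ⇒  118ω_c = 86  ⇒  ω_c = 43/59
ω_c/ω_r = 43/59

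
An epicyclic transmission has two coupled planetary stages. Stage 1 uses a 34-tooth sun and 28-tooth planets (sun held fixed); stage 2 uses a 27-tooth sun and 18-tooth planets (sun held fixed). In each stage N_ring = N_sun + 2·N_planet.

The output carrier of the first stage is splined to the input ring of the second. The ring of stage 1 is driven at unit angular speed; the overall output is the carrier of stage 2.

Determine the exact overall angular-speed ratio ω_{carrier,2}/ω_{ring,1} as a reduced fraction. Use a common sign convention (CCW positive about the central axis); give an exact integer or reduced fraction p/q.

Stage 1: N_ring = 34 + 2·28 = 90
Stage 1: 34(ω_s−ω_c) = −90(ω_r−ω_c),  ω_s=0, ω_r=1
Stage 1: 34(0−ω_c) = −90(1−ω_c)  ⇒  124ω_c = 90  ⇒  ω_c = 45/62
  ⇒ ω_c¹/ω_r¹ = 45/62
Stage 2: N_ring = 27 + 2·18 = 63
Stage 2: 27(ω_s−ω_c) = −63(ω_r−ω_c),  ω_s=0, ω_r=1
Stage 2: 27(0−ω_c) = −63(1−ω_c)  ⇒  90ω_c = 63  ⇒  ω_c = 7/10
  ⇒ ω_c²/ω_r² = 7/10
Coupling ω_r² = ω_c¹ ⇒ overall = 45/62 × 7/10 = 63/124

63/124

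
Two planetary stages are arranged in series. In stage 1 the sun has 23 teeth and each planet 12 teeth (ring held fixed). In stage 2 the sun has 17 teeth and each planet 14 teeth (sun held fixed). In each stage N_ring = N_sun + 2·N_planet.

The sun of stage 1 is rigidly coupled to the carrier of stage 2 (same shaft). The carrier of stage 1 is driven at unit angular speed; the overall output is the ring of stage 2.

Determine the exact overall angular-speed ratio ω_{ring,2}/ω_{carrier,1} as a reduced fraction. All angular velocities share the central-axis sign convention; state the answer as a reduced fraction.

868/207

Stage 1: N_ring = 23 + 2·12 = 47
Stage 1: 23(ω_s−ω_c) = −47(ω_r−ω_c),  ω_r=0, ω_c=1
Stage 1: ω_s = 1 − (47/23)(0−1) = 70/23
  ⇒ ω_s¹/ω_c¹ = 70/23
Stage 2: N_ring = 17 + 2·14 = 45
Stage 2: 17(ω_s−ω_c) = −45(ω_r−ω_c),  ω_s=0, ω_c=1
Stage 2: ω_r = 1 − (17/45)(0−1) = 62/45
  ⇒ ω_r²/ω_c² = 62/45
Coupling ω_c² = ω_s¹ ⇒ overall = 70/23 × 62/45 = 868/207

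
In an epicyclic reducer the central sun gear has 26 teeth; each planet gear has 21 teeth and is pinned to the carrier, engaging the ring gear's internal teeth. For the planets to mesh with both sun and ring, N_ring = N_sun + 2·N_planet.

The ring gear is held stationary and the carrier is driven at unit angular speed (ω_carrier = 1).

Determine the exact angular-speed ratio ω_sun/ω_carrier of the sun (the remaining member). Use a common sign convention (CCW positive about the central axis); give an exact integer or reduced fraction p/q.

47/13

N_ring = 26 + 2·21 = 68
26(ω_s−ω_c) = −68(ω_r−ω_c),  ω_r=0, ω_c=1
ω_s = 1 − (68/26)(0−1) = 47/13
ω_s/ω_c = 47/13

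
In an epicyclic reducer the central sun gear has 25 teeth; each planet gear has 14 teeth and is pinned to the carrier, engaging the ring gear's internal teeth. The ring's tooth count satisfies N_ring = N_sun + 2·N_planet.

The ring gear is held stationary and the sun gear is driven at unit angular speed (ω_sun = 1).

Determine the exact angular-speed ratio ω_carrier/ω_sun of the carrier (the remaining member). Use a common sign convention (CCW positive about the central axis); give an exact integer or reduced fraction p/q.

N_ring = 25 + 2·14 = 53
25(ω_s−ω_c) = −53(ω_r−ω_c),  ω_r=0, ω_s=1
25(1−ω_c) = −53(0−ω_c)  ⇒  78ω_c = 25  ⇒  ω_c = 25/78
ω_c/ω_s = 25/78

25/78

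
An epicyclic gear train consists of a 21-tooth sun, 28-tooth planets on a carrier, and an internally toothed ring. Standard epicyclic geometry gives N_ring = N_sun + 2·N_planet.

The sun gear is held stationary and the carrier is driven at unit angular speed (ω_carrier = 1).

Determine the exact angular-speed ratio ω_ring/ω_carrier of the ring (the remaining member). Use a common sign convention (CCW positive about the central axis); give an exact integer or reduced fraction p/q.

14/11

N_ring = 21 + 2·28 = 77
21(ω_s−ω_c) = −77(ω_r−ω_c),  ω_s=0, ω_c=1
ω_r = 1 − (21/77)(0−1) = 14/11
ω_r/ω_c = 14/11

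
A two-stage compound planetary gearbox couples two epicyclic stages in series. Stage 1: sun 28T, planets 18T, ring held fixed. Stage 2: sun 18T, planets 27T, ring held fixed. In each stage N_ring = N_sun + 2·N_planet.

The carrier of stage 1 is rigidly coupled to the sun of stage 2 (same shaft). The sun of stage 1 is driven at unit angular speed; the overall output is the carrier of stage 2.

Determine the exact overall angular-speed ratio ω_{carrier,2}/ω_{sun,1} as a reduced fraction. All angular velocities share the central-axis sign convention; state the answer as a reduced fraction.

7/115

Stage 1: N_ring = 28 + 2·18 = 64
Stage 1: 28(ω_s−ω_c) = −64(ω_r−ω_c),  ω_r=0, ω_s=1
Stage 1: 28(1−ω_c) = −64(0−ω_c)  ⇒  92ω_c = 28  ⇒  ω_c = 7/23
  ⇒ ω_c¹/ω_s¹ = 7/23
Stage 2: N_ring = 18 + 2·27 = 72
Stage 2: 18(ω_s−ω_c) = −72(ω_r−ω_c),  ω_r=0, ω_s=1
Stage 2: 18(1−ω_c) = −72(0−ω_c)  ⇒  90ω_c = 18  ⇒  ω_c = 1/5
  ⇒ ω_c²/ω_s² = 1/5
Coupling ω_s² = ω_c¹ ⇒ overall = 7/23 × 1/5 = 7/115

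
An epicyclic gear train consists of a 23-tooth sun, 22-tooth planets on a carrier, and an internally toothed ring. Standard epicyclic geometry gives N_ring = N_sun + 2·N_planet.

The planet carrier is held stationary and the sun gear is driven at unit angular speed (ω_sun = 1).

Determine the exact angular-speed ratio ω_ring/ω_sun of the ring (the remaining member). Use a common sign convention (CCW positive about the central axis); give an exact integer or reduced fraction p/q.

N_ring = 23 + 2·22 = 67
23(ω_s−ω_c) = −67(ω_r−ω_c),  ω_c=0, ω_s=1
ω_r = 0 − (23/67)(1−0) = -23/67
ω_r/ω_s = -23/67

-23/67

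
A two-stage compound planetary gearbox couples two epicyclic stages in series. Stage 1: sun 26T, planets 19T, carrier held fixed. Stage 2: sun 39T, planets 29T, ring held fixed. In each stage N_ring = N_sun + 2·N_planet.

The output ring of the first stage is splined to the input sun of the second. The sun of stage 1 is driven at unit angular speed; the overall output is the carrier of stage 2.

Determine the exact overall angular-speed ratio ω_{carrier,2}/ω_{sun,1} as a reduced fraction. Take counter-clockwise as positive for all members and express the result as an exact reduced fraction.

-507/4352

Stage 1: N_ring = 26 + 2·19 = 64
Stage 1: 26(ω_s−ω_c) = −64(ω_r−ω_c),  ω_c=0, ω_s=1
Stage 1: ω_r = 0 − (26/64)(1−0) = -13/32
  ⇒ ω_r¹/ω_s¹ = -13/32
Stage 2: N_ring = 39 + 2·29 = 97
Stage 2: 39(ω_s−ω_c) = −97(ω_r−ω_c),  ω_r=0, ω_s=1
Stage 2: 39(1−ω_c) = −97(0−ω_c)  ⇒  136ω_c = 39  ⇒  ω_c = 39/136
  ⇒ ω_c²/ω_s² = 39/136
Coupling ω_s² = ω_r¹ ⇒ overall = -13/32 × 39/136 = -507/4352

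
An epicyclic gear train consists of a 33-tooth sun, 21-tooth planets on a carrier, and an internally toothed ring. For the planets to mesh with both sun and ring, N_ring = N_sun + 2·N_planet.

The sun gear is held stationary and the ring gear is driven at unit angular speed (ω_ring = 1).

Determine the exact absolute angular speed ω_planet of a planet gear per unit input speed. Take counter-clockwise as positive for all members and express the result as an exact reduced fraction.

25/14

N_ring = 33 + 2·21 = 75
33(ω_s−ω_c) = −75(ω_r−ω_c),  ω_s=0, ω_r=1
33(0−ω_c) = −75(1−ω_c)  ⇒  108ω_c = 75  ⇒  ω_c = 25/36
sun–planet: 33·(0−25/36) = −21·(ω_p−ω_c)  ⇒  ω_p−ω_c = −(33/21)·(-25/36) = 275/252
ω_p = 25/36 + 275/252 = 25/14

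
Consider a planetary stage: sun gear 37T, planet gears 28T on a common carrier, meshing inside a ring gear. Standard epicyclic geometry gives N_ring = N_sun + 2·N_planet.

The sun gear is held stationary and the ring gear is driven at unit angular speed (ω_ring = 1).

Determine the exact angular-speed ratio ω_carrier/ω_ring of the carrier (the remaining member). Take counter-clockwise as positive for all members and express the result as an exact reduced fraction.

N_ring = 37 + 2·28 = 93
37(ω_s−ω_c) = −93(ω_r−ω_c),  ω_s=0, ω_r=1
37(0−ω_c) = −93(1−ω_c)  ⇒  130ω_c = 93  ⇒  ω_c = 93/130
ω_c/ω_r = 93/130

93/130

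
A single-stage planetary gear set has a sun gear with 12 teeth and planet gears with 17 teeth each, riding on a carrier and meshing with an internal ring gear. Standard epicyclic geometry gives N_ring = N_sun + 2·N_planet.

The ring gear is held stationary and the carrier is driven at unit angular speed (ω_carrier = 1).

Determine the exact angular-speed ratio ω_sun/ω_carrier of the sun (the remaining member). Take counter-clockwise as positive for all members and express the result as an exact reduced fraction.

29/6

N_ring = 12 + 2·17 = 46
12(ω_s−ω_c) = −46(ω_r−ω_c),  ω_r=0, ω_c=1
ω_s = 1 − (46/12)(0−1) = 29/6
ω_s/ω_c = 29/6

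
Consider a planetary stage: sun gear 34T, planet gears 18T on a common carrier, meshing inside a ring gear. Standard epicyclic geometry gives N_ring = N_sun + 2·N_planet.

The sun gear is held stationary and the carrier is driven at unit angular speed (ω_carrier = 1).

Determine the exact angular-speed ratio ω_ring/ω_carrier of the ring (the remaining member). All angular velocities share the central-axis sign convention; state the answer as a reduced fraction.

52/35

N_ring = 34 + 2·18 = 70
34(ω_s−ω_c) = −70(ω_r−ω_c),  ω_s=0, ω_c=1
ω_r = 1 − (34/70)(0−1) = 52/35
ω_r/ω_c = 52/35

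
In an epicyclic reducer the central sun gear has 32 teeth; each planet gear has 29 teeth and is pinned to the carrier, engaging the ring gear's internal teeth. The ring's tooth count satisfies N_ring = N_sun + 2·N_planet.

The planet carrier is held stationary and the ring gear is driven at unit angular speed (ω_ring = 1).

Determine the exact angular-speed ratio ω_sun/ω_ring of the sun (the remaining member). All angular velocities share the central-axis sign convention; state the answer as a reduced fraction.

N_ring = 32 + 2·29 = 90
32(ω_s−ω_c) = −90(ω_r−ω_c),  ω_c=0, ω_r=1
ω_s = 0 − (90/32)(1−0) = -45/16
ω_s/ω_r = -45/16

-45/16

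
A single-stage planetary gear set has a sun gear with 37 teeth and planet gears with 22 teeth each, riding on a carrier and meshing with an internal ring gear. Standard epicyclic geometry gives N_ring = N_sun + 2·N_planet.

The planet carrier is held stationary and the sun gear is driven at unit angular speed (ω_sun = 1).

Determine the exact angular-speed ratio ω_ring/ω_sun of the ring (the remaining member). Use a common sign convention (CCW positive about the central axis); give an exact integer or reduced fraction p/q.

-37/81

N_ring = 37 + 2·22 = 81
37(ω_s−ω_c) = −81(ω_r−ω_c),  ω_c=0, ω_s=1
ω_r = 0 − (37/81)(1−0) = -37/81
ω_r/ω_s = -37/81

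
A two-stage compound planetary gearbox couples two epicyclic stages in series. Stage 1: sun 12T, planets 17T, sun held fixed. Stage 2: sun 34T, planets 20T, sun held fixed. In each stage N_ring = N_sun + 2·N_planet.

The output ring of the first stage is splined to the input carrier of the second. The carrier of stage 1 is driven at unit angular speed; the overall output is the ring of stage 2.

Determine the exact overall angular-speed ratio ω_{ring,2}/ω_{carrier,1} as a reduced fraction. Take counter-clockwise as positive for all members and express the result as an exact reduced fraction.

1566/851

Stage 1: N_ring = 12 + 2·17 = 46
Stage 1: 12(ω_s−ω_c) = −46(ω_r−ω_c),  ω_s=0, ω_c=1
Stage 1: ω_r = 1 − (12/46)(0−1) = 29/23
  ⇒ ω_r¹/ω_c¹ = 29/23
Stage 2: N_ring = 34 + 2·20 = 74
Stage 2: 34(ω_s−ω_c) = −74(ω_r−ω_c),  ω_s=0, ω_c=1
Stage 2: ω_r = 1 − (34/74)(0−1) = 54/37
  ⇒ ω_r²/ω_c² = 54/37
Coupling ω_c² = ω_r¹ ⇒ overall = 29/23 × 54/37 = 1566/851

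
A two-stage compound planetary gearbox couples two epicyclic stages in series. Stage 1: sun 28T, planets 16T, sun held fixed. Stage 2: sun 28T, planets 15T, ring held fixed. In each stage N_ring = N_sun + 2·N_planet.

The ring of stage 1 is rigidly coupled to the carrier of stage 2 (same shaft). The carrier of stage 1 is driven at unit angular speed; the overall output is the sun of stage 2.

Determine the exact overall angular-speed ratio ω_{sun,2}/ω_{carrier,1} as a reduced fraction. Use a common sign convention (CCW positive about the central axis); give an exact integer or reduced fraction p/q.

Stage 1: N_ring = 28 + 2·16 = 60
Stage 1: 28(ω_s−ω_c) = −60(ω_r−ω_c),  ω_s=0, ω_c=1
Stage 1: ω_r = 1 − (28/60)(0−1) = 22/15
  ⇒ ω_r¹/ω_c¹ = 22/15
Stage 2: N_ring = 28 + 2·15 = 58
Stage 2: 28(ω_s−ω_c) = −58(ω_r−ω_c),  ω_r=0, ω_c=1
Stage 2: ω_s = 1 − (58/28)(0−1) = 43/14
  ⇒ ω_s²/ω_c² = 43/14
Coupling ω_c² = ω_r¹ ⇒ overall = 22/15 × 43/14 = 473/105

473/105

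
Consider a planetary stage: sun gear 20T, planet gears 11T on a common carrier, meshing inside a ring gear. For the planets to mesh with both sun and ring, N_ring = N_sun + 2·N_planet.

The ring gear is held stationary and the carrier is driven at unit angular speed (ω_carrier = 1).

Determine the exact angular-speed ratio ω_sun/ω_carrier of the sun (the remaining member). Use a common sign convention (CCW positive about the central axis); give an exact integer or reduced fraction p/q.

31/10

N_ring = 20 + 2·11 = 42
20(ω_s−ω_c) = −42(ω_r−ω_c),  ω_r=0, ω_c=1
ω_s = 1 − (42/20)(0−1) = 31/10
ω_s/ω_c = 31/10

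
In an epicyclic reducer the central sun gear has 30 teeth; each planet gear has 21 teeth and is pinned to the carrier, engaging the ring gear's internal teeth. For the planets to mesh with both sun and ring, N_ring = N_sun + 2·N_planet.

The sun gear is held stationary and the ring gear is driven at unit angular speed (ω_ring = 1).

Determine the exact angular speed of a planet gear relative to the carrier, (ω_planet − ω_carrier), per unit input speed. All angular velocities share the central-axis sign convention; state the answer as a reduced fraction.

120/119

N_ring = 30 + 2·21 = 72
30(ω_s−ω_c) = −72(ω_r−ω_c),  ω_s=0, ω_r=1
30(0−ω_c) = −72(1−ω_c)  ⇒  102ω_c = 72  ⇒  ω_c = 12/17
sun–planet: 30·(0−12/17) = −21·(ω_p−ω_c)  ⇒  ω_p−ω_c = −(30/21)·(-12/17) = 120/119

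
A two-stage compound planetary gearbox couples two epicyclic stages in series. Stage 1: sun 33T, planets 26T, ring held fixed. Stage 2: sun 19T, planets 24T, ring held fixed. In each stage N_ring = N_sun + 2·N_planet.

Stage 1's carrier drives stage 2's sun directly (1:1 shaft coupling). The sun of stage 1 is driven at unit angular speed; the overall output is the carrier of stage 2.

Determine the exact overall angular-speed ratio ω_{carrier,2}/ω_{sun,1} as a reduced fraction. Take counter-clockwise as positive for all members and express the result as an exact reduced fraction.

627/10148

Stage 1: N_ring = 33 + 2·26 = 85
Stage 1: 33(ω_s−ω_c) = −85(ω_r−ω_c),  ω_r=0, ω_s=1
Stage 1: 33(1−ω_c) = −85(0−ω_c)  ⇒  118ω_c = 33  ⇒  ω_c = 33/118
  ⇒ ω_c¹/ω_s¹ = 33/118
Stage 2: N_ring = 19 + 2·24 = 67
Stage 2: 19(ω_s−ω_c) = −67(ω_r−ω_c),  ω_r=0, ω_s=1
Stage 2: 19(1−ω_c) = −67(0−ω_c)  ⇒  86ω_c = 19  ⇒  ω_c = 19/86
  ⇒ ω_c²/ω_s² = 19/86
Coupling ω_s² = ω_c¹ ⇒ overall = 33/118 × 19/86 = 627/10148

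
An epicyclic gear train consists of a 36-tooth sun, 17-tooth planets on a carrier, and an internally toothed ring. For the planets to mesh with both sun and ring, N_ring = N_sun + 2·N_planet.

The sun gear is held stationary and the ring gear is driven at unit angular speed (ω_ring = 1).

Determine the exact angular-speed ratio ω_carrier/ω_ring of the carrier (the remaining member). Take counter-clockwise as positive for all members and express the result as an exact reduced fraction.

N_ring = 36 + 2·17 = 70
36(ω_s−ω_c) = −70(ω_r−ω_c),  ω_s=0, ω_r=1
36(0−ω_c) = −70(1−ω_c)  ⇒  106ω_c = 70  ⇒  ω_c = 35/53
ω_c/ω_r = 35/53

35/53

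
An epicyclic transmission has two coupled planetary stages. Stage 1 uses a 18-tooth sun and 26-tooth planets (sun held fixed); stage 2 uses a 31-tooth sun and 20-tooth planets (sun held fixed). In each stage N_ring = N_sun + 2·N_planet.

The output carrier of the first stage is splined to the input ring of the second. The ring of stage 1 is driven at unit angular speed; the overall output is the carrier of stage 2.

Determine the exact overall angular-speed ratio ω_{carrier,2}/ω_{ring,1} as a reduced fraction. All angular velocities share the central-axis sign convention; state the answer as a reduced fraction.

Stage 1: N_ring = 18 + 2·26 = 70
Stage 1: 18(ω_s−ω_c) = −70(ω_r−ω_c),  ω_s=0, ω_r=1
Stage 1: 18(0−ω_c) = −70(1−ω_c)  ⇒  88ω_c = 70  ⇒  ω_c = 35/44
  ⇒ ω_c¹/ω_r¹ = 35/44
Stage 2: N_ring = 31 + 2·20 = 71
Stage 2: 31(ω_s−ω_c) = −71(ω_r−ω_c),  ω_s=0, ω_r=1
Stage 2: 31(0−ω_c) = −71(1−ω_c)  ⇒  102ω_c = 71  ⇒  ω_c = 71/102
  ⇒ ω_c²/ω_r² = 71/102
Coupling ω_r² = ω_c¹ ⇒ overall = 35/44 × 71/102 = 2485/4488

2485/4488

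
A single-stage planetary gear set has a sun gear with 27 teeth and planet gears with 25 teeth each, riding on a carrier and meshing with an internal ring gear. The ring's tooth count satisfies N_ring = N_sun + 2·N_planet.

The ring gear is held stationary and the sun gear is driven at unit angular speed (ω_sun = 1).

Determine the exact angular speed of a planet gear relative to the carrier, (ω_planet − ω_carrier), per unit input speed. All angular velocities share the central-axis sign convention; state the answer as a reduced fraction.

-2079/2600

N_ring = 27 + 2·25 = 77
27(ω_s−ω_c) = −77(ω_r−ω_c),  ω_r=0, ω_s=1
27(1−ω_c) = −77(0−ω_c)  ⇒  104ω_c = 27  ⇒  ω_c = 27/104
sun–planet: 27·(1−27/104) = −25·(ω_p−ω_c)  ⇒  ω_p−ω_c = −(27/25)·(77/104) = -2079/2600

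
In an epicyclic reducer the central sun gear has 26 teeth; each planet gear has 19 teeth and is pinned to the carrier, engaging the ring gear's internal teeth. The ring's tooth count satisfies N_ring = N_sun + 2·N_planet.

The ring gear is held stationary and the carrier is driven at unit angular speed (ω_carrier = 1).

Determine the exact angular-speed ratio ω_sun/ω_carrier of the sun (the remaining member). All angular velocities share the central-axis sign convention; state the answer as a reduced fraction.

N_ring = 26 + 2·19 = 64
26(ω_s−ω_c) = −64(ω_r−ω_c),  ω_r=0, ω_c=1
ω_s = 1 − (64/26)(0−1) = 45/13
ω_s/ω_c = 45/13

45/13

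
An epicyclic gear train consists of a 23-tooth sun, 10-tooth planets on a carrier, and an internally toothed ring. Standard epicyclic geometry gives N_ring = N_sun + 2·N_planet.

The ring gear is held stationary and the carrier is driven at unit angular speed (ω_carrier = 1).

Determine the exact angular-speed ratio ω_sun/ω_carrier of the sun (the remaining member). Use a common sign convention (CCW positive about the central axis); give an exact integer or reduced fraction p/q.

N_ring = 23 + 2·10 = 43
23(ω_s−ω_c) = −43(ω_r−ω_c),  ω_r=0, ω_c=1
ω_s = 1 − (43/23)(0−1) = 66/23
ω_s/ω_c = 66/23

66/23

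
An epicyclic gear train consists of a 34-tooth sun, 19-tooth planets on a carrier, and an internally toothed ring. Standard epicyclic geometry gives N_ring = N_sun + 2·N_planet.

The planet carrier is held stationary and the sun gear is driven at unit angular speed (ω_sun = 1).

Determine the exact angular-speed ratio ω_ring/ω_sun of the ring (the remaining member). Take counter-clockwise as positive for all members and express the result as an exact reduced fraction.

-17/36

N_ring = 34 + 2·19 = 72
34(ω_s−ω_c) = −72(ω_r−ω_c),  ω_c=0, ω_s=1
ω_r = 0 − (34/72)(1−0) = -17/36
ω_r/ω_s = -17/36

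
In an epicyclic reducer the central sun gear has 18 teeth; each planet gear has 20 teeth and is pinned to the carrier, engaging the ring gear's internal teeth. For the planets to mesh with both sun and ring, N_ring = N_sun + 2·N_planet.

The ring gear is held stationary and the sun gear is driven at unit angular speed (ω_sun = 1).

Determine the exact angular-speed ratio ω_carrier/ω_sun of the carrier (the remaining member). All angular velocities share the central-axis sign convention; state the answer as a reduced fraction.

N_ring = 18 + 2·20 = 58
18(ω_s−ω_c) = −58(ω_r−ω_c),  ω_r=0, ω_s=1
18(1−ω_c) = −58(0−ω_c)  ⇒  76ω_c = 18  ⇒  ω_c = 9/38
ω_c/ω_s = 9/38

9/38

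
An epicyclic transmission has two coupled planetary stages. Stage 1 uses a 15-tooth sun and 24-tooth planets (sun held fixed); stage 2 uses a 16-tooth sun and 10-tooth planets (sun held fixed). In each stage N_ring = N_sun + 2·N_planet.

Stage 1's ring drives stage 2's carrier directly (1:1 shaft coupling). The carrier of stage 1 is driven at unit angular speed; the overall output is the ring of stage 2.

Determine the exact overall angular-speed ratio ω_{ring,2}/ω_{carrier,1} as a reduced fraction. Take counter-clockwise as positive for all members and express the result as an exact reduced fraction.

Stage 1: N_ring = 15 + 2·24 = 63
Stage 1: 15(ω_s−ω_c) = −63(ω_r−ω_c),  ω_s=0, ω_c=1
Stage 1: ω_r = 1 − (15/63)(0−1) = 26/21
  ⇒ ω_r¹/ω_c¹ = 26/21
Stage 2: N_ring = 16 + 2·10 = 36
Stage 2: 16(ω_s−ω_c) = −36(ω_r−ω_c),  ω_s=0, ω_c=1
Stage 2: ω_r = 1 − (16/36)(0−1) = 13/9
  ⇒ ω_r²/ω_c² = 13/9
Coupling ω_c² = ω_r¹ ⇒ overall = 26/21 × 13/9 = 338/189

338/189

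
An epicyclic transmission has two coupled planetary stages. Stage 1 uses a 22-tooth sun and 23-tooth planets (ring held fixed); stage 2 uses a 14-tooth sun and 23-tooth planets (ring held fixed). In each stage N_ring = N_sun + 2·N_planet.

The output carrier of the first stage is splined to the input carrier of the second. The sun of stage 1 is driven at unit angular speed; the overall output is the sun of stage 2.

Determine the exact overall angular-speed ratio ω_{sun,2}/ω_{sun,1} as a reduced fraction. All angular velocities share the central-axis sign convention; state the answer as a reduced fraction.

407/315

Stage 1: N_ring = 22 + 2·23 = 68
Stage 1: 22(ω_s−ω_c) = −68(ω_r−ω_c),  ω_r=0, ω_s=1
Stage 1: 22(1−ω_c) = −68(0−ω_c)  ⇒  90ω_c = 22  ⇒  ω_c = 11/45
  ⇒ ω_c¹/ω_s¹ = 11/45
Stage 2: N_ring = 14 + 2·23 = 60
Stage 2: 14(ω_s−ω_c) = −60(ω_r−ω_c),  ω_r=0, ω_c=1
Stage 2: ω_s = 1 − (60/14)(0−1) = 37/7
  ⇒ ω_s²/ω_c² = 37/7
Coupling ω_c² = ω_c¹ ⇒ overall = 11/45 × 37/7 = 407/315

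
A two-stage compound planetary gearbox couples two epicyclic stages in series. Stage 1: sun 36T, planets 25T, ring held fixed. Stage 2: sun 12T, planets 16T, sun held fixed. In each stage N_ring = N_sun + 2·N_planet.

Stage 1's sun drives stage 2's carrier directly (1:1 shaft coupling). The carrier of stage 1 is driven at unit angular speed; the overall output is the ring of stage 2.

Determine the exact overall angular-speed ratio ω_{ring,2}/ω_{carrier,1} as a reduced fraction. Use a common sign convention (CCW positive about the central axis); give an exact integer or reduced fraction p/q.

Stage 1: N_ring = 36 + 2·25 = 86
Stage 1: 36(ω_s−ω_c) = −86(ω_r−ω_c),  ω_r=0, ω_c=1
Stage 1: ω_s = 1 − (86/36)(0−1) = 61/18
  ⇒ ω_s¹/ω_c¹ = 61/18
Stage 2: N_ring = 12 + 2·16 = 44
Stage 2: 12(ω_s−ω_c) = −44(ω_r−ω_c),  ω_s=0, ω_c=1
Stage 2: ω_r = 1 − (12/44)(0−1) = 14/11
  ⇒ ω_r²/ω_c² = 14/11
Coupling ω_c² = ω_s¹ ⇒ overall = 61/18 × 14/11 = 427/99

427/99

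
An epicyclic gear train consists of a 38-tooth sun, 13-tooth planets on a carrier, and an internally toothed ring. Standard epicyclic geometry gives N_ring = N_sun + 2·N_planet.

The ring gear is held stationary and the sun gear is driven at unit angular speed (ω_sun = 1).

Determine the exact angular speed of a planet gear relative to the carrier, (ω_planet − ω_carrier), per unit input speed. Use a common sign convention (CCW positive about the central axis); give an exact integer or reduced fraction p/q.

N_ring = 38 + 2·13 = 64
38(ω_s−ω_c) = −64(ω_r−ω_c),  ω_r=0, ω_s=1
38(1−ω_c) = −64(0−ω_c)  ⇒  102ω_c = 38  ⇒  ω_c = 19/51
sun–planet: 38·(1−19/51) = −13·(ω_p−ω_c)  ⇒  ω_p−ω_c = −(38/13)·(32/51) = -1216/663

-1216/663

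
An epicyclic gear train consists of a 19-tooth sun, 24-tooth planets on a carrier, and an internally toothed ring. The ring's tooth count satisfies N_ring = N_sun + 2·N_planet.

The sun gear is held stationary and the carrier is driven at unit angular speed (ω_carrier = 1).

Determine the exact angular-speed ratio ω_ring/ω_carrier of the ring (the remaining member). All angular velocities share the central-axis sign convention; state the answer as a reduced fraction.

86/67

N_ring = 19 + 2·24 = 67
19(ω_s−ω_c) = −67(ω_r−ω_c),  ω_s=0, ω_c=1
ω_r = 1 − (19/67)(0−1) = 86/67
ω_r/ω_c = 86/67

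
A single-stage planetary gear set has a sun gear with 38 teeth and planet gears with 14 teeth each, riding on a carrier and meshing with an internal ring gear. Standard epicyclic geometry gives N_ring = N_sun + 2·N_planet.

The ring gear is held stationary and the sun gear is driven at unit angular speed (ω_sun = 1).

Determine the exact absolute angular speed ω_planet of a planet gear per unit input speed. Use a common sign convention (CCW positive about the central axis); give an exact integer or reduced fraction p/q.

-19/14

N_ring = 38 + 2·14 = 66
38(ω_s−ω_c) = −66(ω_r−ω_c),  ω_r=0, ω_s=1
38(1−ω_c) = −66(0−ω_c)  ⇒  104ω_c = 38  ⇒  ω_c = 19/52
sun–planet: 38·(1−19/52) = −14·(ω_p−ω_c)  ⇒  ω_p−ω_c = −(38/14)·(33/52) = -627/364
ω_p = 19/52 − 627/364 = -19/14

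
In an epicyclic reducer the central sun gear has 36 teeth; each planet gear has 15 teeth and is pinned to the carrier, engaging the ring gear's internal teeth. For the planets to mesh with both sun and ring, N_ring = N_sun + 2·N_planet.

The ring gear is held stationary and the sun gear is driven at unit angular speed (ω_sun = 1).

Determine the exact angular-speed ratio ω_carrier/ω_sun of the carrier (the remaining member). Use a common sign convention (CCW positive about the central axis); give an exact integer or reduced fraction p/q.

N_ring = 36 + 2·15 = 66
36(ω_s−ω_c) = −66(ω_r−ω_c),  ω_r=0, ω_s=1
36(1−ω_c) = −66(0−ω_c)  ⇒  102ω_c = 36  ⇒  ω_c = 6/17
ω_c/ω_s = 6/17

6/17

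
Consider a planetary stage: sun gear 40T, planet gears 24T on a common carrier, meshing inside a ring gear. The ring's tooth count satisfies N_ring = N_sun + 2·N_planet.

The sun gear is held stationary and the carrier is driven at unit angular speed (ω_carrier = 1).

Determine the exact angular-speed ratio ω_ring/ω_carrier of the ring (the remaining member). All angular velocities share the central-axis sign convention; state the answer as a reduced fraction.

N_ring = 40 + 2·24 = 88
40(ω_s−ω_c) = −88(ω_r−ω_c),  ω_s=0, ω_c=1
ω_r = 1 − (40/88)(0−1) = 16/11
ω_r/ω_c = 16/11

16/11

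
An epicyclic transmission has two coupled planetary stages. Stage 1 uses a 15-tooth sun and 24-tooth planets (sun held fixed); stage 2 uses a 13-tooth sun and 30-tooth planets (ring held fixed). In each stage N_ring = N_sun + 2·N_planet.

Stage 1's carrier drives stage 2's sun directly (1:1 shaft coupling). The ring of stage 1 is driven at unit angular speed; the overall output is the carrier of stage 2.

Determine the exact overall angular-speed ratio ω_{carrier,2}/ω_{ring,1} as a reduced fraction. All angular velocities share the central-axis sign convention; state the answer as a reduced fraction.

21/172

Stage 1: N_ring = 15 + 2·24 = 63
Stage 1: 15(ω_s−ω_c) = −63(ω_r−ω_c),  ω_s=0, ω_r=1
Stage 1: 15(0−ω_c) = −63(1−ω_c)  ⇒  78ω_c = 63  ⇒  ω_c = 21/26
  ⇒ ω_c¹/ω_r¹ = 21/26
Stage 2: N_ring = 13 + 2·30 = 73
Stage 2: 13(ω_s−ω_c) = −73(ω_r−ω_c),  ω_r=0, ω_s=1
Stage 2: 13(1−ω_c) = −73(0−ω_c)  ⇒  86ω_c = 13  ⇒  ω_c = 13/86
  ⇒ ω_c²/ω_s² = 13/86
Coupling ω_s² = ω_c¹ ⇒ overall = 21/26 × 13/86 = 21/172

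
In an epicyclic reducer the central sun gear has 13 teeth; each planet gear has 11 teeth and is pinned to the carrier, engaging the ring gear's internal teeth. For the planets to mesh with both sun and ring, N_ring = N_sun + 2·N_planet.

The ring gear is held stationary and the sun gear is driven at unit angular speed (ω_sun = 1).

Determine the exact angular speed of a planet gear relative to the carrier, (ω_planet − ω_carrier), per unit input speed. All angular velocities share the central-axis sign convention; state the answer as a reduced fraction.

N_ring = 13 + 2·11 = 35
13(ω_s−ω_c) = −35(ω_r−ω_c),  ω_r=0, ω_s=1
13(1−ω_c) = −35(0−ω_c)  ⇒  48ω_c = 13  ⇒  ω_c = 13/48
sun–planet: 13·(1−13/48) = −11·(ω_p−ω_c)  ⇒  ω_p−ω_c = −(13/11)·(35/48) = -455/528

-455/528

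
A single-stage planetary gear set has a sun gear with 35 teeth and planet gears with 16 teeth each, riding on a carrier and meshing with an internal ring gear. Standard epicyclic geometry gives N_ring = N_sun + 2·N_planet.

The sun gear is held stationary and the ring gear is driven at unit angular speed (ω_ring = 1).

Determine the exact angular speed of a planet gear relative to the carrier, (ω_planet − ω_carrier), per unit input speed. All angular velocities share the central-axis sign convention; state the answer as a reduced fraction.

2345/1632

N_ring = 35 + 2·16 = 67
35(ω_s−ω_c) = −67(ω_r−ω_c),  ω_s=0, ω_r=1
35(0−ω_c) = −67(1−ω_c)  ⇒  102ω_c = 67  ⇒  ω_c = 67/102
sun–planet: 35·(0−67/102) = −16·(ω_p−ω_c)  ⇒  ω_p−ω_c = −(35/16)·(-67/102) = 2345/1632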